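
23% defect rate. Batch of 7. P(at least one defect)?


P(all good) = (77/100)^7 = 16048523266853/100000000000000
P(≥1 defect) = 83951476733147/100000000000000

P = 83951476733147/100000000000000 ≈ 83.95%


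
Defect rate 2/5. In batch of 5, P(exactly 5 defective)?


Binomial: P(X=5) = C(5,5)×p^5×(1-p)^0
= 1 × 32/3125 × 1 = 32/3125

P(X=5) = 32/3125 ≈ 1.02%


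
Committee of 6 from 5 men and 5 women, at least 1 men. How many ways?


Count by #men:
  1M,5W: C(5,1)×C(5,5)=5
  2M,4W: C(5,2)×C(5,4)=50
  3M,3W: C(5,3)×C(5,3)=100
  4M,2W: C(5,4)×C(5,2)=50
  5M,1W: C(5,5)×C(5,1)=5
Total = 210

210


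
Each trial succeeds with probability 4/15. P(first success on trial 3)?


Geometric: P(X=3) = (1-p)^(k-1)×p = (11/15)^2×4/15 = 484/3375

P(X=3) = 484/3375 ≈ 14.34%


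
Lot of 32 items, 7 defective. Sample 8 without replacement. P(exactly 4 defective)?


Hypergeometric: C(7,4)×C(25,4)/C(32,8)
= 35×12650/10518300 = 8855/210366

P(X=4) = 8855/210366 ≈ 4.21%


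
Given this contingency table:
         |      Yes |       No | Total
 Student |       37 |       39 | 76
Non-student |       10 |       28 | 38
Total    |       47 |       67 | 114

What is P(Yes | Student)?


P(Yes | Student) = 37/(37+39) = 37/76

P(Yes|Student) = 37/76 ≈ 48.68%


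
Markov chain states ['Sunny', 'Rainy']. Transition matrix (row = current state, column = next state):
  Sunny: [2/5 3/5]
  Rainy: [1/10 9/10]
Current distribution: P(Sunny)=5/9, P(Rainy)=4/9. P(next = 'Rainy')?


P(next=Rainy) = Σᵢ P(now=i)×P(i→Rainy)
= 5/9×3/5 + 4/9×9/10
= 1/3 + 2/5 = 11/15

P = 11/15 ≈ 0.7333


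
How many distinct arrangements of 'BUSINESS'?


Letters: 8, freq: {'B': 1, 'U': 1, 'S': 3, 'I': 1, 'N': 1, 'E': 1}
8!/(1!×1!×3!×1!×1!×1!) = 40320/6 = 6720

6720


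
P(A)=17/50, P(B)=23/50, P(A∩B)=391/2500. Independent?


P(A)×P(B) = 391/2500
P(A∩B) = 391/2500
Equal ✓ → Independent

Yes, independent


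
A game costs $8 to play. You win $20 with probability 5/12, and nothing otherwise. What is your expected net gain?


E[gain] = (20-8)×5/12 + (-8)×7/12
= 5 - 14/3 = 1/3

Expected net gain = $1/3 ≈ $0.33


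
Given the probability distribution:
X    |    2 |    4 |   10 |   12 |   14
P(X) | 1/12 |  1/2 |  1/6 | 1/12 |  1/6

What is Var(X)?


E[X] = 43/6
E[X²] = 209/3
Var(X) = E[X²] - (E[X])² = 209/3 - 1849/36 = 659/36

Var(X) = 659/36 ≈ 18.3056


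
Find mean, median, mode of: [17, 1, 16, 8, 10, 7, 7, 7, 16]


Sorted: [1, 7, 7, 7, 8, 10, 16, 16, 17]
Mean = 89/9
Median = 8
Freq: {17: 1, 1: 1, 16: 2, 8: 1, 10: 1, 7: 3}
Mode: [7]

Mean=89/9, Median=8, Mode=7


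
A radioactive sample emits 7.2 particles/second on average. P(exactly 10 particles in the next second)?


Poisson(λ=7.2): P(X=10) = e^(-λ)×λ^k/k!
= e^(-7.2) × 7.2^10 / 10!
≈ 0.0007465858084 × 374390624.262 / 3628800 ≈ 0.077027

P(X=10) ≈ 0.077027 ≈ 7.70%


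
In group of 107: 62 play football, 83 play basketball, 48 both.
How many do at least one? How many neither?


|A∪B| = 62+83-48 = 97
Neither = 107-97 = 10

At least one: 97; Neither: 10


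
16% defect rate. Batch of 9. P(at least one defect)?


P(all good) = (21/25)^9 = 794280046581/3814697265625
P(≥1 defect) = 3020417219044/3814697265625

P = 3020417219044/3814697265625 ≈ 79.18%


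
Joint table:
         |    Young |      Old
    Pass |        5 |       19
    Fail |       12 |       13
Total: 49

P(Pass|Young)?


P(Pass|Young) = 5/(5+12) = 5/17

P = 5/17 ≈ 29.41%


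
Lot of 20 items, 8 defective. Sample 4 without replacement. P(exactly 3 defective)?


Hypergeometric: C(8,3)×C(12,1)/C(20,4)
= 56×12/4845 = 224/1615

P(X=3) = 224/1615 ≈ 13.87%


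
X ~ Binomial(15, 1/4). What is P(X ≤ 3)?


P(X ≤ 3) = Σ P(X=i) for i=0..3
P(X=0) = 14348907/1073741824
P(X=1) = 71744535/1073741824
P(X=2) = 167403915/1073741824
P(X=3) = 241805655/1073741824
Sum = 123825753/268435456

P(X ≤ 3) = 123825753/268435456 ≈ 46.13%


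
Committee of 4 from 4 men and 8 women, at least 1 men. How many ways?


Count by #men:
  1M,3W: C(4,1)×C(8,3)=224
  2M,2W: C(4,2)×C(8,2)=168
  3M,1W: C(4,3)×C(8,1)=32
  4M,0W: C(4,4)×C(8,0)=1
Total = 425

425


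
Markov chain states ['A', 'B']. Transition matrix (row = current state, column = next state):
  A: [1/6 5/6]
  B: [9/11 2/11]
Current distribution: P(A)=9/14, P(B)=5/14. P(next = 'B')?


P(next=B) = Σᵢ P(now=i)×P(i→B)
= 9/14×5/6 + 5/14×2/11
= 15/28 + 5/77 = 185/308

P = 185/308 ≈ 0.6006


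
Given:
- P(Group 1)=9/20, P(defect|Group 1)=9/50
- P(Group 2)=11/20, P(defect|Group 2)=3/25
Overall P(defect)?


P(B) = Σ P(B|Aᵢ)×P(Aᵢ)
  9/50×9/20 = 81/1000
  3/25×11/20 = 33/500
Sum = 147/1000

P(defect) = 147/1000 ≈ 14.70%


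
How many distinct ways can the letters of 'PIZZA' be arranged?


Letters: 5, freq: {'P': 1, 'I': 1, 'Z': 2, 'A': 1}
5!/(1!×1!×2!×1!) = 120/2 = 60

60


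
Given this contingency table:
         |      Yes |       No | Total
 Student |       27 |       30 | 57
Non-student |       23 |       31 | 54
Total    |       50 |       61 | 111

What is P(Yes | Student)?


P(Yes | Student) = 27/(27+30) = 27/57 = 9/19

P(Yes|Student) = 9/19 ≈ 47.37%


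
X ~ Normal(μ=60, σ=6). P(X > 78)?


z = (78-60)/6 = 3.0
P(X > 78) = 1 - P(Z ≤ 3.0) = 1 - 0.9987 = 0.0013

P(X > 78) ≈ 0.0013


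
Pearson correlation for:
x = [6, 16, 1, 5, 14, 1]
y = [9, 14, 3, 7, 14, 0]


n=6, Σx=43, Σy=47, Σxy=512, Σx²=515, Σy²=531
r = (6×512 - 43×47)/√((6×515 - 43²)(6×531 - 47²))
= 1051/√(1241×977) = 1051/√1212457 ≈ 1051/1101.1163 ≈ 0.9545

r ≈ 0.9545


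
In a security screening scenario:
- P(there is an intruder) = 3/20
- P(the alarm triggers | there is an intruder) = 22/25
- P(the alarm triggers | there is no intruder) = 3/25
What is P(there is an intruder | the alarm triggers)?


Using Bayes' theorem:
P(A|B) = P(B|A)·P(A) / P(B)

P(the alarm triggers) = 22/25 × 3/20 + 3/25 × 17/20
= 33/250 + 51/500 = 117/500

P(there is an intruder|the alarm triggers) = (33/250) / (117/500) = 22/39

P(there is an intruder|the alarm triggers) = 22/39 ≈ 56.41%


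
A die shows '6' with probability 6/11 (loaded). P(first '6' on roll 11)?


Geometric: P(X=11) = (1-p)^(k-1)×p = (5/11)^10×6/11 = 58593750/285311670611

P(X=11) = 58593750/285311670611 ≈ 0.02%


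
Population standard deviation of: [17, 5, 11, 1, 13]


Mean = 47/5
  (17-47/5)²=1444/25
  (5-47/5)²=484/25
  (11-47/5)²=64/25
  (1-47/5)²=1764/25
  (13-47/5)²=324/25
Σ(x-μ)² = 816/5
σ² = (816/5)/5 = 816/25

σ = √(816/25) ≈ 5.7131


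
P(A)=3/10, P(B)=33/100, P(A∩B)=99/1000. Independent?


P(A)×P(B) = 99/1000
P(A∩B) = 99/1000
Equal ✓ → Independent

Yes, independent


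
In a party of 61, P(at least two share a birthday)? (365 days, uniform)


P(all different) = Π(365-i)/365 for i=0..60
= 0.004911
P(match) = 1 - 0.004911 = 0.995089

P ≈ 0.9951 ≈ 99.51%


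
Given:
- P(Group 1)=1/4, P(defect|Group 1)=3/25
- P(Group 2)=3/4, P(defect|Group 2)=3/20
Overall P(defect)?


P(B) = Σ P(B|Aᵢ)×P(Aᵢ)
  3/25×1/4 = 3/100
  3/20×3/4 = 9/80
Sum = 57/400

P(defect) = 57/400 ≈ 14.25%


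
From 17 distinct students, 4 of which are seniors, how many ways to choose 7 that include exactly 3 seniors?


Choose 3 of the 4 seniors and 4 of the other 13 students:
C(4,3)×C(13,4) = 4×715 = 2860

2860


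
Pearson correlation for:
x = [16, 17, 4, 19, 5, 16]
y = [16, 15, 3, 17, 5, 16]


n=6, Σx=77, Σy=72, Σxy=1127, Σx²=1203, Σy²=1060
r = (6×1127 - 77×72)/√((6×1203 - 77²)(6×1060 - 72²))
= 1218/√(1289×1176) = 1218/√1515864 ≈ 1218/1231.2043 ≈ 0.9893

r ≈ 0.9893


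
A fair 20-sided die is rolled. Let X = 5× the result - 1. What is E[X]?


E[die] = (1+20)/2 = 21/2
E[X] = 5×21/2 - 1 = 103/2

E[X] = 103/2


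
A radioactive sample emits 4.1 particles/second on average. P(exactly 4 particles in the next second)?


Poisson(λ=4.1): P(X=4) = e^(-λ)×λ^k/k!
= e^(-4.1) × 4.1^4 / 4!
≈ 0.0165726754 × 282.5761 / 24 ≈ 0.195127

P(X=4) ≈ 0.195127 ≈ 19.51%


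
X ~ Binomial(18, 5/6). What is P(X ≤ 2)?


P(X ≤ 2) = Σ P(X=i) for i=0..2
P(X=0) = 1/101559956668416
P(X=1) = 5/5642219814912
P(X=2) = 425/11284439629824
Sum = 979/25389989167104

P(X ≤ 2) = 979/25389989167104 ≈ 0.00%


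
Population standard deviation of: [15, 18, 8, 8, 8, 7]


Mean = 64/6 = 32/3
  (15-32/3)²=169/9
  (18-32/3)²=484/9
  (8-32/3)²=64/9
  (8-32/3)²=64/9
  (8-32/3)²=64/9
  (7-32/3)²=121/9
Σ(x-μ)² = 322/3
σ² = (322/3)/6 = 161/9

σ = √(161/9) ≈ 4.2295


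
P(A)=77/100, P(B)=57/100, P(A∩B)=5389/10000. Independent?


P(A)×P(B) = 4389/10000
P(A∩B) = 5389/10000
Not equal → NOT independent

No, not independent


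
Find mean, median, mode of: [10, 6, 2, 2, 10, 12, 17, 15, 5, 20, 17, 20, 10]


Sorted: [2, 2, 5, 6, 10, 10, 10, 12, 15, 17, 17, 20, 20]
Mean = 146/13
Median = 10
Freq: {10: 3, 6: 1, 2: 2, 12: 1, 17: 2, 15: 1, 5: 1, 20: 2}
Mode: [10]

Mean=146/13, Median=10, Mode=10


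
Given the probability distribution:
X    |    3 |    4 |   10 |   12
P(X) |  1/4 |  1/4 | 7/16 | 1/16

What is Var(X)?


E[X] = 55/8
E[X²] = 59
Var(X) = E[X²] - (E[X])² = 59 - 3025/64 = 751/64

Var(X) = 751/64 ≈ 11.7344


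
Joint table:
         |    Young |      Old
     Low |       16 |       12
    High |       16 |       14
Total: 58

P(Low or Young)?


P(Low∨Young) = P(Low) + P(Young) - P(Low∧Young)
= (28 + 32 - 16)/58 = 44/58 = 22/29

P = 22/29 ≈ 75.86%


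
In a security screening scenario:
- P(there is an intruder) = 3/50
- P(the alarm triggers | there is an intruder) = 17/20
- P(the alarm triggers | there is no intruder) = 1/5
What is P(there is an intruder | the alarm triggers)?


Using Bayes' theorem:
P(A|B) = P(B|A)·P(A) / P(B)

P(the alarm triggers) = 17/20 × 3/50 + 1/5 × 47/50
= 51/1000 + 47/250 = 239/1000

P(there is an intruder|the alarm triggers) = (51/1000) / (239/1000) = 51/239

P(there is an intruder|the alarm triggers) = 51/239 ≈ 21.34%


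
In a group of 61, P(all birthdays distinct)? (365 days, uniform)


P(all different) = Π(365-i)/365 for i=0..60
= (365/365)×(364/365)×...×(305/365)
= 0.004911

P ≈ 0.0049 ≈ 0.49%


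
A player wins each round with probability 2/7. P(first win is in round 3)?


Geometric: P(X=3) = (1-p)^(k-1)×p = (5/7)^2×2/7 = 50/343

P(X=3) = 50/343 ≈ 14.58%


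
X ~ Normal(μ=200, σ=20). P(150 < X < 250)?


z₁=(150-200)/20=-2.5, z₂=(250-200)/20=2.5
P = Φ(2.5) - Φ(-2.5) = 0.993790 - 0.006210 = 0.987580 ≈ 0.9876

P(150 < X < 250) ≈ 0.9876


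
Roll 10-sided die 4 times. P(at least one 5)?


P(no 5)^4 = (9/10)^4 = 6561/10000
P(≥1) = 1 - 6561/10000 = 3439/10000

P = 3439/10000 ≈ 34.39%


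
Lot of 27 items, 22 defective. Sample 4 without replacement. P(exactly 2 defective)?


Hypergeometric: C(22,2)×C(5,2)/C(27,4)
= 231×10/17550 = 77/585

P(X=2) = 77/585 ≈ 13.16%


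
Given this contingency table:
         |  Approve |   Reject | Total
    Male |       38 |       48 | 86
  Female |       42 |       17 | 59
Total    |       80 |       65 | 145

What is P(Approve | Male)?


P(Approve | Male) = 38/(38+48) = 38/86 = 19/43

P(Approve|Male) = 19/43 ≈ 44.19%


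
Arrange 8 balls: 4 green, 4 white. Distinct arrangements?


8!/(4!×4!) = 70

70


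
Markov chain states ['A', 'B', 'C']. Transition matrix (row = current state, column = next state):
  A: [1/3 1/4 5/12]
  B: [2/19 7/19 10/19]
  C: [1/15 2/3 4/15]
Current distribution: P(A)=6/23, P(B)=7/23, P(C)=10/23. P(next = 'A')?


P(next=A) = Σᵢ P(now=i)×P(i→A)
= 6/23×1/3 + 7/23×2/19 + 10/23×1/15
= 2/23 + 14/437 + 2/69 = 194/1311

P = 194/1311 ≈ 0.1480


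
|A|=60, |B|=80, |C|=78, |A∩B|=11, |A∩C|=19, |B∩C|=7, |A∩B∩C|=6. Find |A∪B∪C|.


|A∪B∪C| = 60+80+78-11-19-7+6 = 187

|A∪B∪C| = 187


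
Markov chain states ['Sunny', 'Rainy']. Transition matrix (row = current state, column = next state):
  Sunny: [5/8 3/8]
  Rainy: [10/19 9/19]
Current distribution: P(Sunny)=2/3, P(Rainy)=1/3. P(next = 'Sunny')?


P(next=Sunny) = Σᵢ P(now=i)×P(i→Sunny)
= 2/3×5/8 + 1/3×10/19
= 5/12 + 10/57 = 45/76

P = 45/76 ≈ 0.5921


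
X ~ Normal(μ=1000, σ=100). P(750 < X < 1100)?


z₁=(750-1000)/100=-2.5, z₂=(1100-1000)/100=1.0
P = Φ(1.0) - Φ(-2.5) = 0.841345 - 0.006210 = 0.835135 ≈ 0.8351

P(750 < X < 1100) ≈ 0.8351


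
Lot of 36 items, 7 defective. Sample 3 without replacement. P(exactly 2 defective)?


Hypergeometric: C(7,2)×C(29,1)/C(36,3)
= 21×29/7140 = 29/340

P(X=2) = 29/340 ≈ 8.53%


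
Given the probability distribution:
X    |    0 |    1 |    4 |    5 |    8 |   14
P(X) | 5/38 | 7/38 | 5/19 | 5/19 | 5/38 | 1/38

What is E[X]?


E[X] = Σ x·P(X=x)
= (0)×(5/38) + (1)×(7/38) + (4)×(5/19) + (5)×(5/19) + (8)×(5/38) + (14)×(1/38)
= 151/38

E[X] = 151/38


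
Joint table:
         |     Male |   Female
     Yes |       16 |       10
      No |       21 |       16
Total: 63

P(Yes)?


P(Yes) = (16+10)/63 = 26/63

P(Yes) = 26/63 ≈ 41.27%


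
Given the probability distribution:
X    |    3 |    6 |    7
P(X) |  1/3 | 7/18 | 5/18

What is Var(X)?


E[X] = 95/18
E[X²] = 551/18
Var(X) = E[X²] - (E[X])² = 551/18 - 9025/324 = 893/324

Var(X) = 893/324 ≈ 2.7562


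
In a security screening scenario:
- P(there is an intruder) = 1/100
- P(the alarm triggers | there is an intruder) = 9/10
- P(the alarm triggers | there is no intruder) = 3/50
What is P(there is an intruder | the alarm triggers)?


Using Bayes' theorem:
P(A|B) = P(B|A)·P(A) / P(B)

P(the alarm triggers) = 9/10 × 1/100 + 3/50 × 99/100
= 9/1000 + 297/5000 = 171/2500

P(there is an intruder|the alarm triggers) = (9/1000) / (171/2500) = 5/38

P(there is an intruder|the alarm triggers) = 5/38 ≈ 13.16%


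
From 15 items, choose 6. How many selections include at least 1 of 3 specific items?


Complement: C(15,6) - C(12,6) = 5005 - 924 = 4081

4081


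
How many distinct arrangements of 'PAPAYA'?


Letters: 6, freq: {'P': 2, 'A': 3, 'Y': 1}
6!/(2!×3!×1!) = 720/12 = 60

60


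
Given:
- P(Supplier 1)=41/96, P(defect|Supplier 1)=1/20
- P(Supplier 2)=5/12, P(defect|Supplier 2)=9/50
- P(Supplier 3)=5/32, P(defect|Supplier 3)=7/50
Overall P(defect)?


P(B) = Σ P(B|Aᵢ)×P(Aᵢ)
  1/20×41/96 = 41/1920
  9/50×5/12 = 3/40
  7/50×5/32 = 7/320
Sum = 227/1920

P(defect) = 227/1920 ≈ 11.82%


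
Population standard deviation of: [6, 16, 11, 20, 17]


Mean = 70/5 = 14
  (6-14)²=64
  (16-14)²=4
  (11-14)²=9
  (20-14)²=36
  (17-14)²=9
Σ(x-μ)² = 122
σ² = 122/5

σ = √(122/5) ≈ 4.9396


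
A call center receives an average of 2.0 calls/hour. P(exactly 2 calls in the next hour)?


Poisson(λ=2.0): P(X=2) = e^(-λ)×λ^k/k!
= e^(-2.0) × 2.0^2 / 2!
≈ 0.1353352832 × 4 / 2 ≈ 0.270671

P(X=2) ≈ 0.270671 ≈ 27.07%


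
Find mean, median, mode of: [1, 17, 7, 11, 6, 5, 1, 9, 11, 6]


Sorted: [1, 1, 5, 6, 6, 7, 9, 11, 11, 17]
Mean = 74/10 = 37/5
Median = 13/2
Freq: {1: 2, 17: 1, 7: 1, 11: 2, 6: 2, 5: 1, 9: 1}
Mode: [1, 6, 11]

Mean=37/5, Median=13/2, Mode=[1, 6, 11]


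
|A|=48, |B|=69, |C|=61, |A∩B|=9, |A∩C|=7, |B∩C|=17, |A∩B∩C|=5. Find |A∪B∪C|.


|A∪B∪C| = 48+69+61-9-7-17+5 = 150

|A∪B∪C| = 150


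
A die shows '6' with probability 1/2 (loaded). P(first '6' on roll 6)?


Geometric: P(X=6) = (1-p)^(k-1)×p = (1/2)^5×1/2 = 1/64

P(X=6) = 1/64 ≈ 1.56%


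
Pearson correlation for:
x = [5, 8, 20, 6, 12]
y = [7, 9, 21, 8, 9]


n=5, Σx=51, Σy=54, Σxy=683, Σx²=669, Σy²=716
r = (5×683 - 51×54)/√((5×669 - 51²)(5×716 - 54²))
= 661/√(744×664) = 661/√494016 ≈ 661/702.8627 ≈ 0.9404

r ≈ 0.9404


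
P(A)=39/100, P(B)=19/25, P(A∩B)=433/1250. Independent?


P(A)×P(B) = 741/2500
P(A∩B) = 433/1250
Not equal → NOT independent

No, not independent


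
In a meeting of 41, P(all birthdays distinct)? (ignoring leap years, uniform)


P(all different) = Π(365-i)/365 for i=0..40
= (365/365)×(364/365)×...×(325/365)
= 0.096848

P ≈ 0.0968 ≈ 9.68%


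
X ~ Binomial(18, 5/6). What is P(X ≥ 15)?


P(X ≥ 15) = Σ P(X=i) for i=15..18
P(X=15) = 518798828125/2115832430592
P(X=16) = 2593994140625/11284439629824
P(X=17) = 762939453125/5642219814912
P(X=18) = 3814697265625/101559956668416
Sum = 16448974609375/25389989167104

P(X ≥ 15) = 16448974609375/25389989167104 ≈ 64.79%


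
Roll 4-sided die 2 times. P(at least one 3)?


P(no 3)^2 = (3/4)^2 = 9/16
P(≥1) = 1 - 9/16 = 7/16

P = 7/16 ≈ 43.75%


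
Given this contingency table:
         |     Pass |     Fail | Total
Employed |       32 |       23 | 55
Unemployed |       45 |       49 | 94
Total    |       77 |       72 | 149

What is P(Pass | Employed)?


P(Pass | Employed) = 32/(32+23) = 32/55

P(Pass|Employed) = 32/55 ≈ 58.18%


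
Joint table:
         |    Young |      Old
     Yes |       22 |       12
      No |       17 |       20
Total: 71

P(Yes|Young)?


P(Yes|Young) = 22/(22+17) = 22/39

P = 22/39 ≈ 56.41%


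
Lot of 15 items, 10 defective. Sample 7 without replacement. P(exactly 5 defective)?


Hypergeometric: C(10,5)×C(5,2)/C(15,7)
= 252×10/6435 = 56/143

P(X=5) = 56/143 ≈ 39.16%


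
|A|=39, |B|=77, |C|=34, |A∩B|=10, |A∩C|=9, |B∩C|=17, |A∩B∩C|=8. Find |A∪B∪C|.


|A∪B∪C| = 39+77+34-10-9-17+8 = 122

|A∪B∪C| = 122


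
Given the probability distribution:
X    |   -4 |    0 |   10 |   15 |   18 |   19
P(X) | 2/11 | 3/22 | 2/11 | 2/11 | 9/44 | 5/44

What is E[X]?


E[X] = Σ x·P(X=x)
= (-4)×(2/11) + (0)×(3/22) + (10)×(2/11) + (15)×(2/11) + (18)×(9/44) + (19)×(5/44)
= 425/44

E[X] = 425/44


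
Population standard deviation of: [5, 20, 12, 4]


Mean = 41/4
  (5-41/4)²=441/16
  (20-41/4)²=1521/16
  (12-41/4)²=49/16
  (4-41/4)²=625/16
Σ(x-μ)² = 659/4
σ² = (659/4)/4 = 659/16

σ = √(659/16) ≈ 6.4177


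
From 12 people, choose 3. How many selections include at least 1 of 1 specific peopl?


Complement: C(12,3) - C(11,3) = 220 - 165 = 55

55


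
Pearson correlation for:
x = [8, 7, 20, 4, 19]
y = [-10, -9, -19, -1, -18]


n=5, Σx=58, Σy=-57, Σxy=-869, Σx²=890, Σy²=867
r = (5×(-869) - 58×(-57))/√((5×890 - 58²)(5×867 - (-57)²))
= -1039/√(1086×1086) = -1039/√1179396 ≈ -1039/1086.0000 ≈ -0.9567

r ≈ -0.9567


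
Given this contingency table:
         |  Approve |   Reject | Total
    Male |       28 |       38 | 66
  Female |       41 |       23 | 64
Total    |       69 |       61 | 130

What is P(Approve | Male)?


P(Approve | Male) = 28/(28+38) = 28/66 = 14/33

P(Approve|Male) = 14/33 ≈ 42.42%


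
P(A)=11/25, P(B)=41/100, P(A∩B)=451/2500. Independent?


P(A)×P(B) = 451/2500
P(A∩B) = 451/2500
Equal ✓ → Independent

Yes, independent


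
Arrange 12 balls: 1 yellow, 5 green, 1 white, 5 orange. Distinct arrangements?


12!/(1!×5!×1!×5!) = 33264

33264


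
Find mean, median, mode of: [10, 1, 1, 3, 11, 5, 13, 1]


Sorted: [1, 1, 1, 3, 5, 10, 11, 13]
Mean = 45/8
Median = 4
Freq: {10: 1, 1: 3, 3: 1, 11: 1, 5: 1, 13: 1}
Mode: [1]

Mean=45/8, Median=4, Mode=1


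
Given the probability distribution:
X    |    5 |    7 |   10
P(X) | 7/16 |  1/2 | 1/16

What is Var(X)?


E[X] = 101/16
E[X²] = 667/16
Var(X) = E[X²] - (E[X])² = 667/16 - 10201/256 = 471/256

Var(X) = 471/256 ≈ 1.8398


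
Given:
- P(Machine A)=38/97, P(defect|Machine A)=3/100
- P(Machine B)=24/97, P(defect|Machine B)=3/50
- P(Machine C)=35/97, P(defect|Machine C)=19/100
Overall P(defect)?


P(B) = Σ P(B|Aᵢ)×P(Aᵢ)
  3/100×38/97 = 57/4850
  3/50×24/97 = 36/2425
  19/100×35/97 = 133/1940
Sum = 923/9700

P(defect) = 923/9700 ≈ 9.52%


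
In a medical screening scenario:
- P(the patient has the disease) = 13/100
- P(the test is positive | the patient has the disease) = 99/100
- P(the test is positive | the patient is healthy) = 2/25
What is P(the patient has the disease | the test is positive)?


Using Bayes' theorem:
P(A|B) = P(B|A)·P(A) / P(B)

P(the test is positive) = 99/100 × 13/100 + 2/25 × 87/100
= 1287/10000 + 87/1250 = 1983/10000

P(the patient has the disease|the test is positive) = (1287/10000) / (1983/10000) = 429/661

P(the patient has the disease|the test is positive) = 429/661 ≈ 64.90%


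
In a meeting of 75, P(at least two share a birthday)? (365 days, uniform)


P(all different) = Π(365-i)/365 for i=0..74
= 0.000280
P(match) = 1 - 0.000280 = 0.999720

P ≈ 0.9997 ≈ 99.97%


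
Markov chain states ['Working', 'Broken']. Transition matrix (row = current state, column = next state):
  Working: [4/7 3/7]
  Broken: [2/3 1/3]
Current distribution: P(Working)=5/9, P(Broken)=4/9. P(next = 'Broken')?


P(next=Broken) = Σᵢ P(now=i)×P(i→Broken)
= 5/9×3/7 + 4/9×1/3
= 5/21 + 4/27 = 73/189

P = 73/189 ≈ 0.3862


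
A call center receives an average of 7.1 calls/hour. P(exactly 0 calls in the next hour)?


Poisson(λ=7.1): P(X=0) = e^(-λ)×λ^k/k!
= e^(-7.1) × 7.1^0 / 0!
≈ 0.0008251049233 × 1 / 1 ≈ 0.000825

P(X=0) ≈ 0.000825 ≈ 0.08%


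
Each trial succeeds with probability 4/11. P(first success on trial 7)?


Geometric: P(X=7) = (1-p)^(k-1)×p = (7/11)^6×4/11 = 470596/19487171

P(X=7) = 470596/19487171 ≈ 2.41%


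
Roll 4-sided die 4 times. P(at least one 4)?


P(no 4)^4 = (3/4)^4 = 81/256
P(≥1) = 1 - 81/256 = 175/256

P = 175/256 ≈ 68.36%


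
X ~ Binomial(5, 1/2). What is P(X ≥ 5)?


P(X ≥ 5) = Σ P(X=i) for i=5..5
P(X=5) = 1/32
Sum = 1/32

P(X ≥ 5) = 1/32 ≈ 3.12%


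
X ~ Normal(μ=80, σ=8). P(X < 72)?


z = (72-80)/8 = -1.0
P(Z < -1.0) = 0.1587

P(X < 72) ≈ 0.1587


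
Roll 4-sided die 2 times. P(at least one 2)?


P(no 2)^2 = (3/4)^2 = 9/16
P(≥1) = 1 - 9/16 = 7/16

P = 7/16 ≈ 43.75%


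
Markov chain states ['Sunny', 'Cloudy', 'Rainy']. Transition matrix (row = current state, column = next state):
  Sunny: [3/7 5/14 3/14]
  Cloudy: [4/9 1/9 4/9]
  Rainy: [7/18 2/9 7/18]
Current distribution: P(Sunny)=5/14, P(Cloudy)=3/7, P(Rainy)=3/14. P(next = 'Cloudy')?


P(next=Cloudy) = Σᵢ P(now=i)×P(i→Cloudy)
= 5/14×5/14 + 3/7×1/9 + 3/14×2/9
= 25/196 + 1/21 + 1/21 = 131/588

P = 131/588 ≈ 0.2228


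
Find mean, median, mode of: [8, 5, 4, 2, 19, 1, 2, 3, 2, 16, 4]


Sorted: [1, 2, 2, 2, 3, 4, 4, 5, 8, 16, 19]
Mean = 66/11 = 6
Median = 4
Freq: {8: 1, 5: 1, 4: 2, 2: 3, 19: 1, 1: 1, 3: 1, 16: 1}
Mode: [2]

Mean=6, Median=4, Mode=2


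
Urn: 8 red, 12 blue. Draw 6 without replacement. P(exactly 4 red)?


Hypergeometric: C(8,4)×C(12,2)/C(20,6)
= 70×66/38760 = 77/646

P(X=4) = 77/646 ≈ 11.92%


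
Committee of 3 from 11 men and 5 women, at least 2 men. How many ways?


Count by #men:
  2M,1W: C(11,2)×C(5,1)=275
  3M,0W: C(11,3)×C(5,0)=165
Total = 440

440


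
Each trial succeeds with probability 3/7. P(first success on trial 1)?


Geometric: P(X=1) = (1-p)^(k-1)×p = (4/7)^0×3/7 = 3/7

P(X=1) = 3/7 ≈ 42.86%


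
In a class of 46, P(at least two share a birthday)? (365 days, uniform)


P(all different) = Π(365-i)/365 for i=0..45
= 0.051747
P(match) = 1 - 0.051747 = 0.948253

P ≈ 0.9483 ≈ 94.83%


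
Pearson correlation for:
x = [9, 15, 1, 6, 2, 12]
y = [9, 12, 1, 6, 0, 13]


n=6, Σx=45, Σy=41, Σxy=454, Σx²=491, Σy²=431
r = (6×454 - 45×41)/√((6×491 - 45²)(6×431 - 41²))
= 879/√(921×905) = 879/√833505 ≈ 879/912.9650 ≈ 0.9628

r ≈ 0.9628


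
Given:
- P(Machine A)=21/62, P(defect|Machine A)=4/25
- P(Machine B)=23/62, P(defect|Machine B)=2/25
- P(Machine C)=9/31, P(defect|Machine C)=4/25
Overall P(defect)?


P(B) = Σ P(B|Aᵢ)×P(Aᵢ)
  4/25×21/62 = 42/775
  2/25×23/62 = 23/775
  4/25×9/31 = 36/775
Sum = 101/775

P(defect) = 101/775 ≈ 13.03%


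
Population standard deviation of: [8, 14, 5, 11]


Mean = 38/4 = 19/2
  (8-19/2)²=9/4
  (14-19/2)²=81/4
  (5-19/2)²=81/4
  (11-19/2)²=9/4
Σ(x-μ)² = 45
σ² = 45/4

σ = √(45/4) ≈ 3.3541


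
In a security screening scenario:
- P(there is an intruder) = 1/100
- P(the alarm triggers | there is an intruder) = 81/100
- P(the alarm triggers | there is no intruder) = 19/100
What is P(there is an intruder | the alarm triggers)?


Using Bayes' theorem:
P(A|B) = P(B|A)·P(A) / P(B)

P(the alarm triggers) = 81/100 × 1/100 + 19/100 × 99/100
= 81/10000 + 1881/10000 = 981/5000

P(there is an intruder|the alarm triggers) = (81/10000) / (981/5000) = 9/218

P(there is an intruder|the alarm triggers) = 9/218 ≈ 4.13%


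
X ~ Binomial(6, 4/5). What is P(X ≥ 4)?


P(X ≥ 4) = Σ P(X=i) for i=4..6
P(X=4) = 768/3125
P(X=5) = 6144/15625
P(X=6) = 4096/15625
Sum = 2816/3125

P(X ≥ 4) = 2816/3125 ≈ 90.11%


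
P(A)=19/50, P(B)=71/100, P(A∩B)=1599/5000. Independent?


P(A)×P(B) = 1349/5000
P(A∩B) = 1599/5000
Not equal → NOT independent

No, not independent


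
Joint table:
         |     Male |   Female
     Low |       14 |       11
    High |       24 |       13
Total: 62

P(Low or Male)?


P(Low∨Male) = P(Low) + P(Male) - P(Low∧Male)
= (25 + 38 - 14)/62 = 49/62

P = 49/62 ≈ 79.03%


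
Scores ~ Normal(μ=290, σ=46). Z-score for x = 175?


z = (x - μ)/σ = (175 - 290)/46 = -2.5

z = -2.5


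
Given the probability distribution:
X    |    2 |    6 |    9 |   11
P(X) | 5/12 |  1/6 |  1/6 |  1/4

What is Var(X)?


E[X] = 73/12
E[X²] = 617/12
Var(X) = E[X²] - (E[X])² = 617/12 - 5329/144 = 2075/144

Var(X) = 2075/144 ≈ 14.4097


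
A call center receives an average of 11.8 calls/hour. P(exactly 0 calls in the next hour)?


Poisson(λ=11.8): P(X=0) = e^(-λ)×λ^k/k!
= e^(-11.8) × 11.8^0 / 0!
≈ 7.504557915e-06 × 1 / 1 ≈ 0.000008

P(X=0) ≈ 0.000008 ≈ 0.00%


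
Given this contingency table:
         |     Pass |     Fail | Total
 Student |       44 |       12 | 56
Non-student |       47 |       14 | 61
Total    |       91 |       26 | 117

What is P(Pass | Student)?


P(Pass | Student) = 44/(44+12) = 44/56 = 11/14

P(Pass|Student) = 11/14 ≈ 78.57%


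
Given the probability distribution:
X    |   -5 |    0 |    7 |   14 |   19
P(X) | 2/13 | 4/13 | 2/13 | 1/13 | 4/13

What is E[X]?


E[X] = Σ x·P(X=x)
= (-5)×(2/13) + (0)×(4/13) + (7)×(2/13) + (14)×(1/13) + (19)×(4/13)
= 94/13

E[X] = 94/13


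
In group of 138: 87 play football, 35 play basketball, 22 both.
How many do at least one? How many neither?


|A∪B| = 87+35-22 = 100
Neither = 138-100 = 38

At least one: 100; Neither: 38


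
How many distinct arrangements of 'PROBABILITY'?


Letters: 11, freq: {'P': 1, 'R': 1, 'O': 1, 'B': 2, 'A': 1, 'I': 2, 'L': 1, 'T': 1, 'Y': 1}
11!/(1!×1!×1!×2!×1!×2!×1!×1!×1!) = 39916800/4 = 9979200

9979200


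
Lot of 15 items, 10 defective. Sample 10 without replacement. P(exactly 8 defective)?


Hypergeometric: C(10,8)×C(5,2)/C(15,10)
= 45×10/3003 = 150/1001

P(X=8) = 150/1001 ≈ 14.99%


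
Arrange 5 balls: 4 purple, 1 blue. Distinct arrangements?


5!/(4!×1!) = 5

5


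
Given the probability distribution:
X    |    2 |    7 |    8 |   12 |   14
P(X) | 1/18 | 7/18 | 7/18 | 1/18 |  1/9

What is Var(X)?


E[X] = 49/6
E[X²] = 1331/18
Var(X) = E[X²] - (E[X])² = 1331/18 - 2401/36 = 29/4

Var(X) = 29/4 ≈ 7.2500


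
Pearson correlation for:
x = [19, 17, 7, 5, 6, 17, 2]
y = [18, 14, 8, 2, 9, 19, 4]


n=7, Σx=73, Σy=74, Σxy=1031, Σx²=1053, Σy²=1046
r = (7×1031 - 73×74)/√((7×1053 - 73²)(7×1046 - 74²))
= 1815/√(2042×1846) = 1815/√3769532 ≈ 1815/1941.5283 ≈ 0.9348

r ≈ 0.9348


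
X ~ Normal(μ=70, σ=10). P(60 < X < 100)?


z₁=(60-70)/10=-1.0, z₂=(100-70)/10=3.0
P = Φ(3.0) - Φ(-1.0) = 0.998650 - 0.158655 = 0.839995 ≈ 0.8400

P(60 < X < 100) ≈ 0.8400


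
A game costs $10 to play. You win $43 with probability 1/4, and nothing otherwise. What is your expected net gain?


E[gain] = (43-10)×1/4 + (-10)×3/4
= 33/4 - 15/2 = 3/4

Expected net gain = $3/4 ≈ $0.75


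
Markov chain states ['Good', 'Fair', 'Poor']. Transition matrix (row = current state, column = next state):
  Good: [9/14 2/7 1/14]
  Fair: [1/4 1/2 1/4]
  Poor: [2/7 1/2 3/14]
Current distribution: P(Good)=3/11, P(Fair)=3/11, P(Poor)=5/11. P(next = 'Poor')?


P(next=Poor) = Σᵢ P(now=i)×P(i→Poor)
= 3/11×1/14 + 3/11×1/4 + 5/11×3/14
= 3/154 + 3/44 + 15/154 = 57/308

P = 57/308 ≈ 0.1851


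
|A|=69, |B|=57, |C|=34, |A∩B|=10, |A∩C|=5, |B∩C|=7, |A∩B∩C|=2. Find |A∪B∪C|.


|A∪B∪C| = 69+57+34-10-5-7+2 = 140

|A∪B∪C| = 140


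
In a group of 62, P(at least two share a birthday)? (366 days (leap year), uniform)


P(all different) = Π(366-i)/366 for i=0..61
= 0.004156
P(match) = 1 - 0.004156 = 0.995844

P ≈ 0.9958 ≈ 99.58%


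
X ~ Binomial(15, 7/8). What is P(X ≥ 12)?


P(X ≥ 12) = Σ P(X=i) for i=12..15
P(X=12) = 6297785676455/35184372088832
P(X=13) = 10173346092735/35184372088832
P(X=14) = 10173346092735/35184372088832
P(X=15) = 4747561509943/35184372088832
Sum = 7848009842967/8796093022208

P(X ≥ 12) = 7848009842967/8796093022208 ≈ 89.22%


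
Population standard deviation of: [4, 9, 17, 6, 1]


Mean = 37/5
  (4-37/5)²=289/25
  (9-37/5)²=64/25
  (17-37/5)²=2304/25
  (6-37/5)²=49/25
  (1-37/5)²=1024/25
Σ(x-μ)² = 746/5
σ² = (746/5)/5 = 746/25

σ = √(746/25) ≈ 5.4626


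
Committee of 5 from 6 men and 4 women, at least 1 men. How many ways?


Count by #men:
  1M,4W: C(6,1)×C(4,4)=6
  2M,3W: C(6,2)×C(4,3)=60
  3M,2W: C(6,3)×C(4,2)=120
  4M,1W: C(6,4)×C(4,1)=60
  5M,0W: C(6,5)×C(4,0)=6
Total = 252

252


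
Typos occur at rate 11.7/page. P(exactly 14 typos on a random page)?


Poisson(λ=11.7): P(X=14) = e^(-λ)×λ^k/k!
= e^(-11.7) × 11.7^14 / 14!
≈ 8.293819161e-06 × 9.00745423927e+14 / 87178291200 ≈ 0.085694

P(X=14) ≈ 0.085694 ≈ 8.57%


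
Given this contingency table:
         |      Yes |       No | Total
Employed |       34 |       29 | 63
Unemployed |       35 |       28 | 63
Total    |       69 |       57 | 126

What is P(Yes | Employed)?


P(Yes | Employed) = 34/(34+29) = 34/63

P(Yes|Employed) = 34/63 ≈ 53.97%


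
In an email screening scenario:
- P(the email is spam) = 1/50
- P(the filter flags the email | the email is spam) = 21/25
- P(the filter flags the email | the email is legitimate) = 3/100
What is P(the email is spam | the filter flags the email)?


Using Bayes' theorem:
P(A|B) = P(B|A)·P(A) / P(B)

P(the filter flags the email) = 21/25 × 1/50 + 3/100 × 49/50
= 21/1250 + 147/5000 = 231/5000

P(the email is spam|the filter flags the email) = (21/1250) / (231/5000) = 4/11

P(the email is spam|the filter flags the email) = 4/11 ≈ 36.36%


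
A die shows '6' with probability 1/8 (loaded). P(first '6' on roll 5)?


Geometric: P(X=5) = (1-p)^(k-1)×p = (7/8)^4×1/8 = 2401/32768

P(X=5) = 2401/32768 ≈ 7.33%


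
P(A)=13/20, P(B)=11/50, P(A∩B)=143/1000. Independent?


P(A)×P(B) = 143/1000
P(A∩B) = 143/1000
Equal ✓ → Independent

Yes, independent


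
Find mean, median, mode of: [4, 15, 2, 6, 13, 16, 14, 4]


Sorted: [2, 4, 4, 6, 13, 14, 15, 16]
Mean = 74/8 = 37/4
Median = 19/2
Freq: {4: 2, 15: 1, 2: 1, 6: 1, 13: 1, 16: 1, 14: 1}
Mode: [4]

Mean=37/4, Median=19/2, Mode=4


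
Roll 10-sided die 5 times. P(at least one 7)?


P(no 7)^5 = (9/10)^5 = 59049/100000
P(≥1) = 1 - 59049/100000 = 40951/100000

P = 40951/100000 ≈ 40.95%


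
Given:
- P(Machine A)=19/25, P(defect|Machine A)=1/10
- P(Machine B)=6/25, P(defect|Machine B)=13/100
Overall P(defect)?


P(B) = Σ P(B|Aᵢ)×P(Aᵢ)
  1/10×19/25 = 19/250
  13/100×6/25 = 39/1250
Sum = 67/625

P(defect) = 67/625 ≈ 10.72%


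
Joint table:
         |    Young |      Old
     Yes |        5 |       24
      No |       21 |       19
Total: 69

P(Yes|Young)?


P(Yes|Young) = 5/(5+21) = 5/26

P = 5/26 ≈ 19.23%


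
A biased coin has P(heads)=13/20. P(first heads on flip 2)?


Geometric: P(X=2) = (1-p)^(k-1)×p = (7/20)^1×13/20 = 91/400

P(X=2) = 91/400 ≈ 22.75%


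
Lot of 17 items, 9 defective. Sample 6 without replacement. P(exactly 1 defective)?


Hypergeometric: C(9,1)×C(8,5)/C(17,6)
= 9×56/12376 = 9/221

P(X=1) = 9/221 ≈ 4.07%


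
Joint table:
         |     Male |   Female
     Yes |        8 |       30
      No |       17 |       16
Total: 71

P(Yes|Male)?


P(Yes|Male) = 8/(8+17) = 8/25

P = 8/25 ≈ 32.00%


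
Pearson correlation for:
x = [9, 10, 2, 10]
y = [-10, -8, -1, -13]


n=4, Σx=31, Σy=-32, Σxy=-302, Σx²=285, Σy²=334
r = (4×(-302) - 31×(-32))/√((4×285 - 31²)(4×334 - (-32)²))
= -216/√(179×312) = -216/√55848 ≈ -216/236.3218 ≈ -0.9140

r ≈ -0.9140


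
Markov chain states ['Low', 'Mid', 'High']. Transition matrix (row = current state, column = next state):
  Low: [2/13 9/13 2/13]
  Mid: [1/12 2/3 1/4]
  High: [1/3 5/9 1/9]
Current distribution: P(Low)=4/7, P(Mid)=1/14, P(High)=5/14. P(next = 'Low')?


P(next=Low) = Σᵢ P(now=i)×P(i→Low)
= 4/7×2/13 + 1/14×1/12 + 5/14×1/3
= 8/91 + 1/168 + 5/42 = 155/728

P = 155/728 ≈ 0.2129


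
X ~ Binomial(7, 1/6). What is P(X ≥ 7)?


P(X ≥ 7) = Σ P(X=i) for i=7..7
P(X=7) = 1/279936
Sum = 1/279936

P(X ≥ 7) = 1/279936 ≈ 0.00%


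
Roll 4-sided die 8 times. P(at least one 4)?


P(no 4)^8 = (3/4)^8 = 6561/65536
P(≥1) = 1 - 6561/65536 = 58975/65536

P = 58975/65536 ≈ 89.99%


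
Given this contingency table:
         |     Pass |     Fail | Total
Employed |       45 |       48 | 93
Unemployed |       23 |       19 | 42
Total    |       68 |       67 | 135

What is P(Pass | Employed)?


P(Pass | Employed) = 45/(45+48) = 45/93 = 15/31

P(Pass|Employed) = 15/31 ≈ 48.39%


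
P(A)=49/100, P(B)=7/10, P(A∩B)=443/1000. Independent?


P(A)×P(B) = 343/1000
P(A∩B) = 443/1000
Not equal → NOT independent

No, not independent


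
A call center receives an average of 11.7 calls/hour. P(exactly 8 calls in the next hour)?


Poisson(λ=11.7): P(X=8) = e^(-λ)×λ^k/k!
= e^(-11.7) × 11.7^8 / 8!
≈ 8.293819161e-06 × 351145327.58 / 40320 ≈ 0.072231

P(X=8) ≈ 0.072231 ≈ 7.22%


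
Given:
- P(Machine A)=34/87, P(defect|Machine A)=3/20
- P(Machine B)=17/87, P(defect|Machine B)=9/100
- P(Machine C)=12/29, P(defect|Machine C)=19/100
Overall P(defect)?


P(B) = Σ P(B|Aᵢ)×P(Aᵢ)
  3/20×34/87 = 17/290
  9/100×17/87 = 51/2900
  19/100×12/29 = 57/725
Sum = 449/2900

P(defect) = 449/2900 ≈ 15.48%


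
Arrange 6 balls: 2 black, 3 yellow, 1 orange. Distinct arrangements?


6!/(2!×3!×1!) = 60

60


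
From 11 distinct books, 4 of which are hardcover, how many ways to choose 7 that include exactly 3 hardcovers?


Choose 3 of the 4 hardcovers and 4 of the other 7 books:
C(4,3)×C(7,4) = 4×35 = 140

140


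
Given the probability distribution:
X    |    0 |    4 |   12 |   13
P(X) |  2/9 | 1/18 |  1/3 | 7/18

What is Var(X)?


E[X] = 167/18
E[X²] = 2063/18
Var(X) = E[X²] - (E[X])² = 2063/18 - 27889/324 = 9245/324

Var(X) = 9245/324 ≈ 28.5340


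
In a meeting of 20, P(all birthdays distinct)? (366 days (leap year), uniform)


P(all different) = Π(366-i)/366 for i=0..19
= (366/366)×(365/366)×...×(347/366)
= 0.589430

P ≈ 0.5894 ≈ 58.94%


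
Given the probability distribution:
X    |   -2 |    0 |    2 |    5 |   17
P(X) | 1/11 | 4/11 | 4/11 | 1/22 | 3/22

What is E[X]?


E[X] = Σ x·P(X=x)
= (-2)×(1/11) + (0)×(4/11) + (2)×(4/11) + (5)×(1/22) + (17)×(3/22)
= 34/11

E[X] = 34/11


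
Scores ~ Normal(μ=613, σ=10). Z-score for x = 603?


z = (x - μ)/σ = (603 - 613)/10 = -1.0

z = -1.0


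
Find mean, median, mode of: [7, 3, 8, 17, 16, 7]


Sorted: [3, 7, 7, 8, 16, 17]
Mean = 58/6 = 29/3
Median = 15/2
Freq: {7: 2, 3: 1, 8: 1, 17: 1, 16: 1}
Mode: [7]

Mean=29/3, Median=15/2, Mode=7


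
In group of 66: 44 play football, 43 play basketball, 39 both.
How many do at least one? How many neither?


|A∪B| = 44+43-39 = 48
Neither = 66-48 = 18

At least one: 48; Neither: 18


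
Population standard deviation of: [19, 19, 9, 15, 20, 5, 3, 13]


Mean = 103/8
  (19-103/8)²=2401/64
  (19-103/8)²=2401/64
  (9-103/8)²=961/64
  (15-103/8)²=289/64
  (20-103/8)²=3249/64
  (5-103/8)²=3969/64
  (3-103/8)²=6241/64
  (13-103/8)²=1/64
Σ(x-μ)² = 2439/8
σ² = (2439/8)/8 = 2439/64

σ = √(2439/64) ≈ 6.1733


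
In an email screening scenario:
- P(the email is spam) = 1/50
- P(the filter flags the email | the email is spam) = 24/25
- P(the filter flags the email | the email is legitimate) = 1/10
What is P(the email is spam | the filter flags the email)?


Using Bayes' theorem:
P(A|B) = P(B|A)·P(A) / P(B)

P(the filter flags the email) = 24/25 × 1/50 + 1/10 × 49/50
= 12/625 + 49/500 = 293/2500

P(the email is spam|the filter flags the email) = (12/625) / (293/2500) = 48/293

P(the email is spam|the filter flags the email) = 48/293 ≈ 16.38%


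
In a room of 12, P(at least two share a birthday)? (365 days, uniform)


P(all different) = Π(365-i)/365 for i=0..11
= 0.832975
P(match) = 1 - 0.832975 = 0.167025

P ≈ 0.1670 ≈ 16.70%


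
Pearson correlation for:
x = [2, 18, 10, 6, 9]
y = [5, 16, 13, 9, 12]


n=5, Σx=45, Σy=55, Σxy=590, Σx²=545, Σy²=675
r = (5×590 - 45×55)/√((5×545 - 45²)(5×675 - 55²))
= 475/√(700×350) = 475/√245000 ≈ 475/494.9747 ≈ 0.9596

r ≈ 0.9596


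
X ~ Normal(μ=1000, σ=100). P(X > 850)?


z = (850-1000)/100 = -1.5
P(X > 850) = 1 - P(Z ≤ -1.5) = 1 - 0.0668 = 0.9332

P(X > 850) ≈ 0.9332


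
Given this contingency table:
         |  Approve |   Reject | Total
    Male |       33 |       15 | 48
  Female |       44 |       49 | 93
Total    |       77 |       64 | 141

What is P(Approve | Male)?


P(Approve | Male) = 33/(33+15) = 33/48 = 11/16

P(Approve|Male) = 11/16 ≈ 68.75%


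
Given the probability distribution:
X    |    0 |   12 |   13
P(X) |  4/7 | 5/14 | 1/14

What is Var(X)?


E[X] = 73/14
E[X²] = 127/2
Var(X) = E[X²] - (E[X])² = 127/2 - 5329/196 = 7117/196

Var(X) = 7117/196 ≈ 36.3112


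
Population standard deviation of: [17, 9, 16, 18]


Mean = 60/4 = 15
  (17-15)²=4
  (9-15)²=36
  (16-15)²=1
  (18-15)²=9
Σ(x-μ)² = 50
σ² = 50/4 = 25/2

σ = √(25/2) ≈ 3.5355


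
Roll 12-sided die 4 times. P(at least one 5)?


P(no 5)^4 = (11/12)^4 = 14641/20736
P(≥1) = 1 - 14641/20736 = 6095/20736

P = 6095/20736 ≈ 29.39%


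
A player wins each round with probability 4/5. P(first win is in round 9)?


Geometric: P(X=9) = (1-p)^(k-1)×p = (1/5)^8×4/5 = 4/1953125

P(X=9) = 4/1953125 ≈ 0.00%


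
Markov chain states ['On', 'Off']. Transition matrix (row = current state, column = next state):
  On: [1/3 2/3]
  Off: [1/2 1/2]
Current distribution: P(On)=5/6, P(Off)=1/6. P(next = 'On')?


P(next=On) = Σᵢ P(now=i)×P(i→On)
= 5/6×1/3 + 1/6×1/2
= 5/18 + 1/12 = 13/36

P = 13/36 ≈ 0.3611


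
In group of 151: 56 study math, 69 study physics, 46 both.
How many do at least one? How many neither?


|A∪B| = 56+69-46 = 79
Neither = 151-79 = 72

At least one: 79; Neither: 72


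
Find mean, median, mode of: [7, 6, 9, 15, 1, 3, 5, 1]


Sorted: [1, 1, 3, 5, 6, 7, 9, 15]
Mean = 47/8
Median = 11/2
Freq: {7: 1, 6: 1, 9: 1, 15: 1, 1: 2, 3: 1, 5: 1}
Mode: [1]

Mean=47/8, Median=11/2, Mode=1


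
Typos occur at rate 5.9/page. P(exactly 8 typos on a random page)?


Poisson(λ=5.9): P(X=8) = e^(-λ)×λ^k/k!
= e^(-5.9) × 5.9^8 / 8!
≈ 0.002739444819 × 1468304.37604 / 40320 ≈ 0.099760

P(X=8) ≈ 0.099760 ≈ 9.98%
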